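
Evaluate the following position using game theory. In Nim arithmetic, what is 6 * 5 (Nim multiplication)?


Nim multiplication is bilinear over XOR: (u XOR v) * w = (u*w) XOR (v*w).
So we split each operand into its bit components and XOR the pairwise Nim products.
6 = 2 + 4 (as XOR of powers of 2).
5 = 1 + 4 (as XOR of powers of 2).
Using the standard Nim-product table on single bits:
  2*2 = 3,   2*4 = 8,   2*8 = 12,
  4*4 = 6,   4*8 = 11,  8*8 = 13,
and  1*x = x (identity), k*l = l*k (commutative).
Pairwise Nim products:
  2 * 1 = 2
  2 * 4 = 8
  4 * 1 = 4
  4 * 4 = 6
XOR them: 2 XOR 8 XOR 4 XOR 6 = 8.
Result: 6 * 5 = 8 (in Nim).

8


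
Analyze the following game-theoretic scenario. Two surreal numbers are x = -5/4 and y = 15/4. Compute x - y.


x = -5/4, y = 15/4
Converting to common denominator: 4
x = -5/4, y = 15/4
x - y = -5/4 - 15/4 = -5

-5


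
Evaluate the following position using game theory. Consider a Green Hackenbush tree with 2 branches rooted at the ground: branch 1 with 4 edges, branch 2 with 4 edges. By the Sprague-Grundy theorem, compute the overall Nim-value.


The tree has 2 branches from the ground vertex.
In Green Hackenbush, the Nim-value of a simple path of length k is k.
Branch 1: length 4, Nim-value = 4
Branch 2: length 4, Nim-value = 4
Total Nim-value = XOR of all branch values:
0 XOR 4 = 4
4 XOR 4 = 0
Nim-value of the tree = 0

0


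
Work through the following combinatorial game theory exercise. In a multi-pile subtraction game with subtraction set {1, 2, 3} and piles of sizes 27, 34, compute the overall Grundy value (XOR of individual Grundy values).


Subtraction set: {1, 2, 3}
For this subtraction set, G(n) = n mod 4 (period = max + 1 = 4).
Pile 1 (size 27): G(27) = 27 mod 4 = 3
Pile 2 (size 34): G(34) = 34 mod 4 = 2
Total Grundy value = XOR of all: 3 XOR 2 = 1

1


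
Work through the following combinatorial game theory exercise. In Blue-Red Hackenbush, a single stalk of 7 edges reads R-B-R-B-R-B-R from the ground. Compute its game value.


Edges (from ground): R-B-R-B-R-B-R
By Berlekamp's sign-expansion rule, a Blue-Red Hackenbush stalk has the value of the surreal number whose sign sequence is the edge sequence with B -> + and R -> -.
Sign sequence: -+-+-+-
Trace the sign expansion in the surreal number tree, starting from 0:
Edge 1: R (sign -) -> bounds (-inf, 0), value = -1
Edge 2: B (sign +) -> bounds (-1, 0), value = -1/2
Edge 3: R (sign -) -> bounds (-1, -1/2), value = -3/4
Edge 4: B (sign +) -> bounds (-3/4, -1/2), value = -5/8
Edge 5: R (sign -) -> bounds (-3/4, -5/8), value = -11/16
Edge 6: B (sign +) -> bounds (-11/16, -5/8), value = -21/32
Edge 7: R (sign -) -> bounds (-11/16, -21/32), value = -43/64
Game value = -43/64

-43/64


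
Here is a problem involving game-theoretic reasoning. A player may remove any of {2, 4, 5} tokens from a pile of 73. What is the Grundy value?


The subtraction set is S = {2, 4, 5}.
G(k) = mex{ G(k - s) : s in S, s <= k }. We compute iteratively: G(0) = 0.
G(1) = mex({}) = 0
G(2) = mex({0}) = 1
G(3) = mex({0}) = 1
G(4) = mex({0, 1}) = 2
G(5) = mex({0, 1}) = 2
G(6) = mex({0, 1, 2}) = 3
G(7) = mex({1, 2}) = 0
G(8) = mex({1, 2, 3}) = 0
G(9) = mex({0, 2}) = 1
G(10) = mex({0, 2, 3}) = 1
G(11) = mex({0, 1, 3}) = 2
Observe that G(7)..G(11) = 0, 0, 1, 1, 2 repeats G(0)..G(4) = 0, 0, 1, 1, 2.
For k >= max(S) = 5, G(k) is determined by the previous 5 values G(k-5)..G(k-1); a window of 5 consecutive values has recurred shifted by 7, so by induction G(k + 7) = G(k) for all k >= 0: the sequence is periodic from the start with period 7.
One period: G(0..6) = 0, 0, 1, 1, 2, 2, 3.
73 mod 7 = 3, so G(73) = G(3) = 1.

1


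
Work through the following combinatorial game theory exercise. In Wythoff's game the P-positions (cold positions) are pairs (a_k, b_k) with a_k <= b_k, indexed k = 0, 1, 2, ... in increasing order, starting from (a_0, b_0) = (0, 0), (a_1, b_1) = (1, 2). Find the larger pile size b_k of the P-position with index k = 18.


By Wythoff's theorem, a_k = floor(k * phi) and b_k = floor(k * phi^2) = a_k + k, where phi = (1 + sqrt(5))/2 is the golden ratio.
phi = (1 + sqrt(5))/2 = 1.618034
phi^2 = phi + 1 = 2.618034
k = 18
k * phi^2 = 18 * 2.618034 = 47.124612
b_18 = floor(k * phi^2) = 47 (check: a_18 + k = 29 + 18 = 47)

47


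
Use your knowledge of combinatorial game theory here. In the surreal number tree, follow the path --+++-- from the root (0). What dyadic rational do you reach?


Sign expansion: --+++--
Rule: track bounds (lo, hi), initially (-inf, +inf). On '+', the current value becomes lo and we move to the simplest number in (value, hi): value + 1 if hi = +inf, otherwise the midpoint (value + hi)/2. On '-', the current value becomes hi and we move to value - 1 if lo = -inf, otherwise the midpoint (lo + value)/2.
Start at 0.
Step 1: sign = -, move left. Bounds: (-inf, 0). Value = -1
Step 2: sign = -, move left. Bounds: (-inf, -1). Value = -2
Step 3: sign = +, move right. Bounds: (-2, -1). Value = -3/2
Step 4: sign = +, move right. Bounds: (-3/2, -1). Value = -5/4
Step 5: sign = +, move right. Bounds: (-5/4, -1). Value = -9/8
Step 6: sign = -, move left. Bounds: (-5/4, -9/8). Value = -19/16
Step 7: sign = -, move left. Bounds: (-5/4, -19/16). Value = -39/32
The surreal number with sign expansion --+++-- is -39/32.

-39/32


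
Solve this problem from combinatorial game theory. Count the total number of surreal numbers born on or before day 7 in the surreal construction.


Day 0: {|} = 0 is born. Count = 1.
Day n: the number of surreal numbers born by day n is 2^(n+1) - 1.
By day 0: 2^1 - 1 = 1
By day 1: 2^2 - 1 = 3
By day 2: 2^3 - 1 = 7
By day 3: 2^4 - 1 = 15
By day 4: 2^5 - 1 = 31
By day 5: 2^6 - 1 = 63
By day 6: 2^7 - 1 = 127
By day 7: 2^8 - 1 = 255
By day 7: 255 surreal numbers.

255


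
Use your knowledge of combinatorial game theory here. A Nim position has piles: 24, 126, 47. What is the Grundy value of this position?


We need the XOR (exclusive or) of all pile sizes.
After XOR-ing pile 1 (size 24): 0 XOR 24 = 24
After XOR-ing pile 2 (size 126): 24 XOR 126 = 102
After XOR-ing pile 3 (size 47): 102 XOR 47 = 73
The Nim-value of this position is 73.

73


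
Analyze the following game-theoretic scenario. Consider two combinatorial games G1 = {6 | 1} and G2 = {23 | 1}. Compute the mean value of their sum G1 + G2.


G1 = {6 | 1}, G2 = {23 | 1}
Each is a switch {a | b} with numbers a > b; its mean value is (a + b)/2, and mean value is additive over game sums: m(G1 + G2) = m(G1) + m(G2).
Mean of G1 = (6 + (1))/2 = 7/2 = 7/2
Mean of G2 = (23 + (1))/2 = 24/2 = 12
Mean of G1 + G2 = 7/2 + 12 = 31/2

31/2


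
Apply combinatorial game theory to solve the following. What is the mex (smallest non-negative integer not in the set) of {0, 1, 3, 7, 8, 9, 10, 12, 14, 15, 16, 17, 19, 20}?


Set = {0, 1, 3, 7, 8, 9, 10, 12, 14, 15, 16, 17, 19, 20}
0 is in the set.
1 is in the set.
2 is NOT in the set. This is the mex.
mex = 2

2


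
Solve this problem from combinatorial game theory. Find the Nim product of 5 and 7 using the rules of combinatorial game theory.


Nim multiplication is bilinear over XOR: (u XOR v) * w = (u*w) XOR (v*w).
So we split each operand into its bit components and XOR the pairwise Nim products.
5 = 1 + 4 (as XOR of powers of 2).
7 = 1 + 2 + 4 (as XOR of powers of 2).
Using the standard Nim-product table on single bits:
  2*2 = 3,   2*4 = 8,   2*8 = 12,
  4*4 = 6,   4*8 = 11,  8*8 = 13,
and  1*x = x (identity), k*l = l*k (commutative).
Pairwise Nim products:
  1 * 1 = 1
  1 * 2 = 2
  1 * 4 = 4
  4 * 1 = 4
  4 * 2 = 8
  4 * 4 = 6
XOR them: 1 XOR 2 XOR 4 XOR 4 XOR 8 XOR 6 = 13.
Result: 5 * 7 = 13 (in Nim).

13


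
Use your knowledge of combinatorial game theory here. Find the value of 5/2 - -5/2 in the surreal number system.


x = 5/2, y = -5/2
Converting to common denominator: 2
x = 5/2, y = -5/2
x - y = 5/2 - -5/2 = 5

5


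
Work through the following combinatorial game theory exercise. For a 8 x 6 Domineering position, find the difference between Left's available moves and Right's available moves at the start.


Board is 8 x 6 (rows x cols).
Left (vertical) placements: (rows-1) * cols = 7 * 6 = 42
Right (horizontal) placements: rows * (cols-1) = 8 * 5 = 40
Advantage = Left - Right = 42 - 40 = 2

2


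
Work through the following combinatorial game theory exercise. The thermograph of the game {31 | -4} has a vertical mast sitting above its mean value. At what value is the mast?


Game = {31 | -4}, a switch {a | b} with numbers a > b.
Its thermograph has left wall a - t and right wall b + t, which meet at t = (a - b)/2, where both equal (a + b)/2. So the mast (mean value) is at (a + b)/2.
Mean = (31 + (-4))/2 = 27/2 = 27/2

27/2


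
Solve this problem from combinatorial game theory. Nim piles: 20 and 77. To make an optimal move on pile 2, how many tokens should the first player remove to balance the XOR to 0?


Piles: 20 and 77
Current XOR: 20 XOR 77 = 89 (non-zero, so this is an N-position).
To make the XOR zero, we need to find a move that balances the piles.
For pile 2 (size 77): target = 77 XOR 89 = 20
We reduce pile 2 from 77 to 20.
Tokens removed: 77 - 20 = 57
Verification: 20 XOR 20 = 0

57


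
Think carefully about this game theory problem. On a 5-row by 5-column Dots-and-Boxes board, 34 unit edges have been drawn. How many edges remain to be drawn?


Grid: 5 x 5 boxes, i.e. 6 rows and 6 columns of dots.
Horizontal edges: (rows + 1) * cols = 6 * 5 = 30
Vertical edges: rows * (cols + 1) = 5 * 6 = 30
Total edges: 30 + 30 = 60
Edges drawn: 34
Remaining: 60 - 34 = 26

26


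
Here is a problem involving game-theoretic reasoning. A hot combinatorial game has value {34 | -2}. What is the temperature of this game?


The game is {34 | -2}, a switch {a | b} with numbers a > b.
Cooling {a | b} by t gives {a - t | b + t}, which stops being hot when a - t = b + t, i.e. at t = (a - b)/2. So the temperature of a switch is (a - b)/2.
Temperature = (Left option - Right option) / 2
= (34 - (-2)) / 2
= 36 / 2
= 18

18


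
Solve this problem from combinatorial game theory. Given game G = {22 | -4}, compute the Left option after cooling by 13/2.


Original game: {22 | -4} (a switch {a | b} with a > b).
Cooling by t (for t below the temperature (a - b)/2 = 13) taxes each move by t: {a | b} cooled by t is {a - t | b + t}.
Cooling amount: t = 13/2
Cooled Left option: 22 - 13/2 = 31/2
Cooled Right option: -4 + 13/2 = 5/2
Cooled game: {31/2 | 5/2}
Left option = 31/2

31/2


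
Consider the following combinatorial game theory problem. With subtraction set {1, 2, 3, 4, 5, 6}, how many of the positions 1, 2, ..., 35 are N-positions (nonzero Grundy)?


Subtraction set S = {1, 2, 3, 4, 5, 6}, so G(n) = n mod 7.
G(n) = 0 when n is a multiple of 7.
Multiples of 7 in [1, 35]: 5
N-positions (nonzero Grundy) = 35 - 5 = 30

30


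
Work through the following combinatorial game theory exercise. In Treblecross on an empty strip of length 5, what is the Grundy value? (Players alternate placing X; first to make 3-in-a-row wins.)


Treblecross: place X on empty cells; 3-in-a-row wins.
Playing within two cells of an existing X lets the opponent win at once, so sensible play treats the cells i-2..i+2 around each X as dead. The player left with no safe cell loses, so this is a normal-play take-away game on strips of safe cells.
Placing X at cell i (0-indexed) of a strip of k safe cells leaves independent strips of sizes max(0, i-2) and max(0, k-i-3). Hence G(k) = mex{ G(max(0,i-2)) XOR G(max(0,k-i-3)) : 0 <= i < k }, with G(0) = 0.
G(1): splits (0,0):0^0=0 -> mex({0}) = 1
G(2): splits (0,0):0^0=0 -> mex({0}) = 1
G(3): splits (0,0):0^0=0 -> mex({0}) = 1
G(4): splits (0,1):0^1=1 (0,0):0^0=0 -> mex({0, 1}) = 2
G(5): splits (0,2):0^1=1 (0,1):0^1=1 (0,0):0^0=0 -> mex({0, 1}) = 2
Therefore G(5) = 2.

2


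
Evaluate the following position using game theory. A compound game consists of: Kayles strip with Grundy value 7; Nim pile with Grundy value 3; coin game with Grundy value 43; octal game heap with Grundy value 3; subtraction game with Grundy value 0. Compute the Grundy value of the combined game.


By the Sprague-Grundy theorem, the Grundy value of a sum of games is the XOR of individual Grundy values.
Kayles strip: Grundy value = 7. Running XOR: 0 XOR 7 = 7
Nim pile: Grundy value = 3. Running XOR: 7 XOR 3 = 4
coin game: Grundy value = 43. Running XOR: 4 XOR 43 = 47
octal game heap: Grundy value = 3. Running XOR: 47 XOR 3 = 44
subtraction game: Grundy value = 0. Running XOR: 44 XOR 0 = 44
The combined Grundy value is 44.

44


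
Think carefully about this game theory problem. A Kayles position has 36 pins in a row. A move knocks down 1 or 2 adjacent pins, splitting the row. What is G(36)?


Kayles: a move removes 1 or 2 adjacent pins from a contiguous row.
Removing pins from a row of k leaves two independent rows (a, b) with a + b = k - 1 (one pin) or a + b = k - 2 (two pins); an end removal gives a = 0.
By Sprague-Grundy, G(k) = mex{ G(a) XOR G(b) } over all these splits. G(0) = 0.
G(1): splits (0,0):0^0=0 -> mex({0}) = 1
G(2): splits (0,1):0^1=1 (0,0):0^0=0 -> mex({0, 1}) = 2
G(3): splits (0,2):0^2=2 (1,1):1^1=0 (0,1):0^1=1 -> mex({0, 1, 2}) = 3
G(4): splits (0,3):0^3=3 (1,2):1^2=3 (0,2):0^2=2 (1,1):1^1=0 -> mex({0, 2, 3}) = 1
G(5): splits (0,4):0^1=1 (1,3):1^3=2 (2,2):2^2=0 (0,3):0^3=3 (1,2):1^2=3 -> mex({0, 1, 2, 3}) = 4
G(6) = mex({0, 1, 2, 4}) = 3
G(7) = mex({0, 1, 3, 4, 5}) = 2
G(8) = mex({0, 2, 3, 5, 6}) = 1
G(9) = mex({0, 1, 2, 3, 6, 7}) = 4
G(10) = mex({0, 1, 3, 4, 5, 7}) = 2
G(11) = mex({0, 1, 2, 3, 4, 5}) = 6
G(12) = mex({0, 1, 2, 3, 5, 6, 7}) = 4
G(13) = mex({0, 2, 3, 4, 6, 7}) = 1
G(14) = mex({0, 1, 4, 5, 6, 7}) = 2
G(15) = mex({0, 1, 2, 3, 4, 5, 6}) = 7
G(16) = mex({0, 2, 3, 5, 6, 7}) = 1
G(17) = mex({0, 1, 2, 3, 5, 6, 7}) = 4
G(18) = mex({0, 1, 2, 4, 5, 6}) = 3
G(19) = mex({0, 1, 3, 4, 5, 7}) = 2
G(20) = mex({0, 2, 3, 4, 5, 6, 7}) = 1
G(21) = mex({0, 1, 2, 3, 5, 6, 7}) = 4
G(22) = mex({0, 1, 2, 3, 4, 5, 7}) = 6
G(23) = mex({0, 1, 2, 3, 4, 5, 6}) = 7
G(24) = mex({0, 1, 2, 3, 5, 6, 7}) = 4
G(25) = mex({0, 2, 3, 4, 6, 7}) = 1
G(26) = mex({0, 1, 3, 4, 5, 6, 7}) = 2
G(27) = mex({0, 1, 2, 3, 4, 5, 6, 7}) = 8
G(28) = mex({0, 1, 2, 3, 4, 6, 7, 8}) = 5
G(29) = mex({0, 1, 2, 3, 5, 6, 7, 8, 9}) = 4
G(30) = mex({0, 1, 2, 3, 4, 5, 6, 9, 10}) = 7
G(31) = mex({0, 1, 3, 4, 5, 7, 10, 11}) = 2
G(32) = mex({0, 2, 3, 4, 5, 6, 7, 9, 11}) = 1
G(33) = mex({0, 1, 2, 3, 4, 5, 6, 7, 9, 12}) = 8
G(34) = mex({0, 1, 2, 3, 4, 5, 7, 8, 11, 12}) = 6
G(35) = mex({0, 1, 2, 3, 4, 5, 6, 8, 9, 10, 11}) = 7
G(36) = mex({0, 1, 2, 3, 5, 6, 7, 9, 10}) = 4
Therefore G(36) = 4.

4


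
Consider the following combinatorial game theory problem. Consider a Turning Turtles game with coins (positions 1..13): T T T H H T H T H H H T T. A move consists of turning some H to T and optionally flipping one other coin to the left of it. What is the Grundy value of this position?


Coins: T T T H H T H T H H H T T
Key fact: a single head at position k behaves exactly like a Nim heap of size k (turning it to T and optionally flipping a coin at j < k corresponds to moving the heap from k to j, or to 0), and heads combine as a disjunctive sum (two heads at the same place would cancel, matching j XOR j = 0). So the Nim-value is the XOR of the 1-indexed positions of the heads.
Face-up positions (1-indexed): [4, 5, 7, 9, 10, 11]
XOR 0 with 4: 0 XOR 4 = 4
XOR 4 with 5: 4 XOR 5 = 1
XOR 1 with 7: 1 XOR 7 = 6
XOR 6 with 9: 6 XOR 9 = 15
XOR 15 with 10: 15 XOR 10 = 5
XOR 5 with 11: 5 XOR 11 = 14
Nim-value = 14

14


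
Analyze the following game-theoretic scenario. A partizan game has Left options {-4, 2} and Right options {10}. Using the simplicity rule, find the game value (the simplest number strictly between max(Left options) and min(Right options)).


Left options: {-4, 2}, max = 2
Right options: {10}, min = 10
All options are numbers and max(Left) < min(Right), so by the simplicity theorem the value is the simplest (earliest-born) number strictly between 2 and 10.
Integers 3 through 9 all lie strictly between 2 and 10.
Among integers, the simplest (lowest birthday = smallest |n|; 0 is born on day 0, +-n on day n) is 3.
No non-integer in the interval can be simpler: if x is a non-integer in the interval, then floor(x) or ceil(x) also lies in the interval (the interval contains an integer), and both are proper prefixes of x's sign expansion, i.e. born earlier. So the game value is 3.
Game value = 3

3


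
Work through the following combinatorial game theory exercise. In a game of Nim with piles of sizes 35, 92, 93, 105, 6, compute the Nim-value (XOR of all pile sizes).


We need the XOR (exclusive or) of all pile sizes.
After XOR-ing pile 1 (size 35): 0 XOR 35 = 35
After XOR-ing pile 2 (size 92): 35 XOR 92 = 127
After XOR-ing pile 3 (size 93): 127 XOR 93 = 34
After XOR-ing pile 4 (size 105): 34 XOR 105 = 75
After XOR-ing pile 5 (size 6): 75 XOR 6 = 77
The Nim-value of this position is 77.

77


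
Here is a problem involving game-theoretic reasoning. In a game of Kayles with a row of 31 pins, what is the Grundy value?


Kayles: a move removes 1 or 2 adjacent pins from a contiguous row.
Removing pins from a row of k leaves two independent rows (a, b) with a + b = k - 1 (one pin) or a + b = k - 2 (two pins); an end removal gives a = 0.
By Sprague-Grundy, G(k) = mex{ G(a) XOR G(b) } over all these splits. G(0) = 0.
G(1): splits (0,0):0^0=0 -> mex({0}) = 1
G(2): splits (0,1):0^1=1 (0,0):0^0=0 -> mex({0, 1}) = 2
G(3): splits (0,2):0^2=2 (1,1):1^1=0 (0,1):0^1=1 -> mex({0, 1, 2}) = 3
G(4): splits (0,3):0^3=3 (1,2):1^2=3 (0,2):0^2=2 (1,1):1^1=0 -> mex({0, 2, 3}) = 1
G(5): splits (0,4):0^1=1 (1,3):1^3=2 (2,2):2^2=0 (0,3):0^3=3 (1,2):1^2=3 -> mex({0, 1, 2, 3}) = 4
G(6) = mex({0, 1, 2, 4}) = 3
G(7) = mex({0, 1, 3, 4, 5}) = 2
G(8) = mex({0, 2, 3, 5, 6}) = 1
G(9) = mex({0, 1, 2, 3, 6, 7}) = 4
G(10) = mex({0, 1, 3, 4, 5, 7}) = 2
G(11) = mex({0, 1, 2, 3, 4, 5}) = 6
G(12) = mex({0, 1, 2, 3, 5, 6, 7}) = 4
G(13) = mex({0, 2, 3, 4, 6, 7}) = 1
G(14) = mex({0, 1, 4, 5, 6, 7}) = 2
G(15) = mex({0, 1, 2, 3, 4, 5, 6}) = 7
G(16) = mex({0, 2, 3, 5, 6, 7}) = 1
G(17) = mex({0, 1, 2, 3, 5, 6, 7}) = 4
G(18) = mex({0, 1, 2, 4, 5, 6}) = 3
G(19) = mex({0, 1, 3, 4, 5, 7}) = 2
G(20) = mex({0, 2, 3, 4, 5, 6, 7}) = 1
G(21) = mex({0, 1, 2, 3, 5, 6, 7}) = 4
G(22) = mex({0, 1, 2, 3, 4, 5, 7}) = 6
G(23) = mex({0, 1, 2, 3, 4, 5, 6}) = 7
G(24) = mex({0, 1, 2, 3, 5, 6, 7}) = 4
G(25) = mex({0, 2, 3, 4, 6, 7}) = 1
G(26) = mex({0, 1, 3, 4, 5, 6, 7}) = 2
G(27) = mex({0, 1, 2, 3, 4, 5, 6, 7}) = 8
G(28) = mex({0, 1, 2, 3, 4, 6, 7, 8}) = 5
G(29) = mex({0, 1, 2, 3, 5, 6, 7, 8, 9}) = 4
G(30) = mex({0, 1, 2, 3, 4, 5, 6, 9, 10}) = 7
G(31) = mex({0, 1, 3, 4, 5, 7, 10, 11}) = 2
Therefore G(31) = 2.

2


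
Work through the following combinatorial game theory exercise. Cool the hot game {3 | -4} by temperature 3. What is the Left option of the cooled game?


Original game: {3 | -4} (a switch {a | b} with a > b).
Cooling by t (for t below the temperature (a - b)/2 = 7/2) taxes each move by t: {a | b} cooled by t is {a - t | b + t}.
Cooling amount: t = 3
Cooled Left option: 3 - 3 = 0
Cooled Right option: -4 + 3 = -1
Cooled game: {0 | -1}
Left option = 0

0


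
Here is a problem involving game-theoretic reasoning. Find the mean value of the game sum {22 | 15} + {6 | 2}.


G1 = {22 | 15}, G2 = {6 | 2}
Each is a switch {a | b} with numbers a > b; its mean value is (a + b)/2, and mean value is additive over game sums: m(G1 + G2) = m(G1) + m(G2).
Mean of G1 = (22 + (15))/2 = 37/2 = 37/2
Mean of G2 = (6 + (2))/2 = 8/2 = 4
Mean of G1 + G2 = 37/2 + 4 = 45/2

45/2


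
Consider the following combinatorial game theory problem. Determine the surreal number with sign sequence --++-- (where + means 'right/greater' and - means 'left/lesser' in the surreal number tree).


Sign expansion: --++--
Rule: track bounds (lo, hi), initially (-inf, +inf). On '+', the current value becomes lo and we move to the simplest number in (value, hi): value + 1 if hi = +inf, otherwise the midpoint (value + hi)/2. On '-', the current value becomes hi and we move to value - 1 if lo = -inf, otherwise the midpoint (lo + value)/2.
Start at 0.
Step 1: sign = -, move left. Bounds: (-inf, 0). Value = -1
Step 2: sign = -, move left. Bounds: (-inf, -1). Value = -2
Step 3: sign = +, move right. Bounds: (-2, -1). Value = -3/2
Step 4: sign = +, move right. Bounds: (-3/2, -1). Value = -5/4
Step 5: sign = -, move left. Bounds: (-3/2, -5/4). Value = -11/8
Step 6: sign = -, move left. Bounds: (-3/2, -11/8). Value = -23/16
The surreal number with sign expansion --++-- is -23/16.

-23/16


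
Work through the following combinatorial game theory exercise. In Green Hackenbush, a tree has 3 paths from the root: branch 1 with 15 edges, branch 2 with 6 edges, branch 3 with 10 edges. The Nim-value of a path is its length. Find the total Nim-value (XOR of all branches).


The tree has 3 branches from the ground vertex.
In Green Hackenbush, the Nim-value of a simple path of length k is k.
Branch 1: length 15, Nim-value = 15
Branch 2: length 6, Nim-value = 6
Branch 3: length 10, Nim-value = 10
Total Nim-value = XOR of all branch values:
0 XOR 15 = 15
15 XOR 6 = 9
9 XOR 10 = 3
Nim-value of the tree = 3

3


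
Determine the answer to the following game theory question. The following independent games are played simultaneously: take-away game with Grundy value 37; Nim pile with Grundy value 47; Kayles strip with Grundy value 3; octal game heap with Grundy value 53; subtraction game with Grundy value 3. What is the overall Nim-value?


By the Sprague-Grundy theorem, the Grundy value of a sum of games is the XOR of individual Grundy values.
take-away game: Grundy value = 37. Running XOR: 0 XOR 37 = 37
Nim pile: Grundy value = 47. Running XOR: 37 XOR 47 = 10
Kayles strip: Grundy value = 3. Running XOR: 10 XOR 3 = 9
octal game heap: Grundy value = 53. Running XOR: 9 XOR 53 = 60
subtraction game: Grundy value = 3. Running XOR: 60 XOR 3 = 63
The combined Grundy value is 63.

63


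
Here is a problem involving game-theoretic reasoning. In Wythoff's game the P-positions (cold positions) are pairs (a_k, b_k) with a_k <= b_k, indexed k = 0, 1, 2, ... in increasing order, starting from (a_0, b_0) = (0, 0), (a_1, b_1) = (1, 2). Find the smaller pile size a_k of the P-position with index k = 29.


By Wythoff's theorem, a_k = floor(k * phi) and b_k = floor(k * phi^2) = a_k + k, where phi = (1 + sqrt(5))/2 is the golden ratio.
phi = (1 + sqrt(5))/2 = 1.618034
k = 29
k * phi = 29 * 1.618034 = 46.922986
a_29 = floor(k * phi) = 46

46


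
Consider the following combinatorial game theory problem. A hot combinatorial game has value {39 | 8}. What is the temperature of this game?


The game is {39 | 8}, a switch {a | b} with numbers a > b.
Cooling {a | b} by t gives {a - t | b + t}, which stops being hot when a - t = b + t, i.e. at t = (a - b)/2. So the temperature of a switch is (a - b)/2.
Temperature = (Left option - Right option) / 2
= (39 - (8)) / 2
= 31 / 2
= 31/2

31/2


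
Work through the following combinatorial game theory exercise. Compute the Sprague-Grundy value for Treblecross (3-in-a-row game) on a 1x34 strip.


Treblecross: place X on empty cells; 3-in-a-row wins.
Playing within two cells of an existing X lets the opponent win at once, so sensible play treats the cells i-2..i+2 around each X as dead. The player left with no safe cell loses, so this is a normal-play take-away game on strips of safe cells.
Placing X at cell i (0-indexed) of a strip of k safe cells leaves independent strips of sizes max(0, i-2) and max(0, k-i-3). Hence G(k) = mex{ G(max(0,i-2)) XOR G(max(0,k-i-3)) : 0 <= i < k }, with G(0) = 0.
G(1): splits (0,0):0^0=0 -> mex({0}) = 1
G(2): splits (0,0):0^0=0 -> mex({0}) = 1
G(3): splits (0,0):0^0=0 -> mex({0}) = 1
G(4): splits (0,1):0^1=1 (0,0):0^0=0 -> mex({0, 1}) = 2
G(5): splits (0,2):0^1=1 (0,1):0^1=1 (0,0):0^0=0 -> mex({0, 1}) = 2
G(6) = mex({1}) = 0
G(7) = mex({0, 1, 2}) = 3
G(8) = mex({0, 1, 2}) = 3
G(9) = mex({0, 2}) = 1
G(10) = mex({0, 2, 3}) = 1
G(11) = mex({0, 3}) = 1
G(12) = mex({1, 3}) = 0
G(13) = mex({0, 1, 2, 3}) = 4
G(14) = mex({0, 1, 2}) = 3
G(15) = mex({0, 1, 2}) = 3
G(16) = mex({0, 1, 2, 4}) = 3
G(17) = mex({0, 1, 3, 4}) = 2
G(18) = mex({0, 1, 3, 4}) = 2
G(19) = mex({0, 1, 3, 5}) = 2
G(20) = mex({0, 1, 2, 3, 5}) = 4
G(21) = mex({0, 1, 2, 3, 5}) = 4
G(22) = mex({1, 2, 6}) = 0
G(23) = mex({0, 1, 2, 3, 4, 6}) = 5
G(24) = mex({0, 1, 2, 3, 4}) = 5
G(25) = mex({0, 1, 3, 4, 7}) = 2
G(26) = mex({0, 1, 3, 4, 5, 7}) = 2
G(27) = mex({0, 1, 3, 5}) = 2
G(28) = mex({0, 1, 2, 5}) = 3
G(29) = mex({0, 1, 2, 4, 5, 6}) = 3
G(30) = mex({1, 2, 4, 6}) = 0
G(31) = mex({0, 1, 2, 3, 4, 6}) = 5
G(32) = mex({1, 2, 3, 4, 7}) = 0
G(33) = mex({0, 3, 7}) = 1
G(34) = mex({0, 2, 3, 5, 7}) = 1
Therefore G(34) = 1.

1


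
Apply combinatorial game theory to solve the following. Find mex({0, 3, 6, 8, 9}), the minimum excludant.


Set = {0, 3, 6, 8, 9}
0 is in the set.
1 is NOT in the set. This is the mex.
mex = 1

1


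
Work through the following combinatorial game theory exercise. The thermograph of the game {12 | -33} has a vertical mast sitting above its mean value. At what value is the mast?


Game = {12 | -33}, a switch {a | b} with numbers a > b.
Its thermograph has left wall a - t and right wall b + t, which meet at t = (a - b)/2, where both equal (a + b)/2. So the mast (mean value) is at (a + b)/2.
Mean = (12 + (-33))/2 = -21/2 = -21/2

-21/2


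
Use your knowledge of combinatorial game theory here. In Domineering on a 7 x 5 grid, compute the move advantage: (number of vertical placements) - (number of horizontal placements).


Board is 7 x 5 (rows x cols).
Left (vertical) placements: (rows-1) * cols = 6 * 5 = 30
Right (horizontal) placements: rows * (cols-1) = 7 * 4 = 28
Advantage = Left - Right = 30 - 28 = 2

2


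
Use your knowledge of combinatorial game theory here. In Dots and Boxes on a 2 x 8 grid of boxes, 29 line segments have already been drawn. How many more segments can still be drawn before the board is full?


Grid: 2 x 8 boxes, i.e. 3 rows and 9 columns of dots.
Horizontal edges: (rows + 1) * cols = 3 * 8 = 24
Vertical edges: rows * (cols + 1) = 2 * 9 = 18
Total edges: 24 + 18 = 42
Edges drawn: 29
Remaining: 42 - 29 = 13

13


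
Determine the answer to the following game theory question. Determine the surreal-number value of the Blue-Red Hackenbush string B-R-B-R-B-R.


Edges (from ground): B-R-B-R-B-R
By Berlekamp's sign-expansion rule, a Blue-Red Hackenbush stalk has the value of the surreal number whose sign sequence is the edge sequence with B -> + and R -> -.
Sign sequence: +-+-+-
Trace the sign expansion in the surreal number tree, starting from 0:
Edge 1: B (sign +) -> bounds (0, +inf), value = 1
Edge 2: R (sign -) -> bounds (0, 1), value = 1/2
Edge 3: B (sign +) -> bounds (1/2, 1), value = 3/4
Edge 4: R (sign -) -> bounds (1/2, 3/4), value = 5/8
Edge 5: B (sign +) -> bounds (5/8, 3/4), value = 11/16
Edge 6: R (sign -) -> bounds (5/8, 11/16), value = 21/32
Game value = 21/32

21/32


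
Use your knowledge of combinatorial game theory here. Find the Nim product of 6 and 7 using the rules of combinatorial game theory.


Nim multiplication is bilinear over XOR: (u XOR v) * w = (u*w) XOR (v*w).
So we split each operand into its bit components and XOR the pairwise Nim products.
6 = 2 + 4 (as XOR of powers of 2).
7 = 1 + 2 + 4 (as XOR of powers of 2).
Using the standard Nim-product table on single bits:
  2*2 = 3,   2*4 = 8,   2*8 = 12,
  4*4 = 6,   4*8 = 11,  8*8 = 13,
and  1*x = x (identity), k*l = l*k (commutative).
Pairwise Nim products:
  2 * 1 = 2
  2 * 2 = 3
  2 * 4 = 8
  4 * 1 = 4
  4 * 2 = 8
  4 * 4 = 6
XOR them: 2 XOR 3 XOR 8 XOR 4 XOR 8 XOR 6 = 3.
Result: 6 * 7 = 3 (in Nim).

3


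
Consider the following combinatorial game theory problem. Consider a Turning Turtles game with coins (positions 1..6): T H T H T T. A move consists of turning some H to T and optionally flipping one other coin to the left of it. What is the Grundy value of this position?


Coins: T H T H T T
Key fact: a single head at position k behaves exactly like a Nim heap of size k (turning it to T and optionally flipping a coin at j < k corresponds to moving the heap from k to j, or to 0), and heads combine as a disjunctive sum (two heads at the same place would cancel, matching j XOR j = 0). So the Nim-value is the XOR of the 1-indexed positions of the heads.
Face-up positions (1-indexed): [2, 4]
XOR 0 with 2: 0 XOR 2 = 2
XOR 2 with 4: 2 XOR 4 = 6
Nim-value = 6

6


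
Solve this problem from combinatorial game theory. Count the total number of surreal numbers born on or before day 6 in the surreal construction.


Day 0: {|} = 0 is born. Count = 1.
Day n: the number of surreal numbers born by day n is 2^(n+1) - 1.
By day 0: 2^1 - 1 = 1
By day 1: 2^2 - 1 = 3
By day 2: 2^3 - 1 = 7
By day 3: 2^4 - 1 = 15
By day 4: 2^5 - 1 = 31
By day 5: 2^6 - 1 = 63
By day 6: 2^7 - 1 = 127
By day 6: 127 surreal numbers.

127


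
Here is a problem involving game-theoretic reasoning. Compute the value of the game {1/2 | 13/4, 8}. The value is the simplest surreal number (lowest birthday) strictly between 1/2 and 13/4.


Left options: {1/2}, max = 1/2
Right options: {13/4, 8}, min = 13/4
All options are numbers and max(Left) < min(Right), so by the simplicity theorem the value is the simplest (earliest-born) number strictly between 1/2 and 13/4.
Integers 1 through 3 all lie strictly between 1/2 and 13/4.
Among integers, the simplest (lowest birthday = smallest |n|; 0 is born on day 0, +-n on day n) is 1.
No non-integer in the interval can be simpler: if x is a non-integer in the interval, then floor(x) or ceil(x) also lies in the interval (the interval contains an integer), and both are proper prefixes of x's sign expansion, i.e. born earlier. So the game value is 1.
Game value = 1

1


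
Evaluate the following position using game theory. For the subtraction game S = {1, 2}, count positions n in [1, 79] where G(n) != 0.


Subtraction set S = {1, 2}, so G(n) = n mod 3.
G(n) = 0 when n is a multiple of 3.
Multiples of 3 in [1, 79]: 26
N-positions (nonzero Grundy) = 79 - 26 = 53

53


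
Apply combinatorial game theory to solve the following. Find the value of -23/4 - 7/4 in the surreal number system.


x = -23/4, y = 7/4
Converting to common denominator: 4
x = -23/4, y = 7/4
x - y = -23/4 - 7/4 = -15/2

-15/2


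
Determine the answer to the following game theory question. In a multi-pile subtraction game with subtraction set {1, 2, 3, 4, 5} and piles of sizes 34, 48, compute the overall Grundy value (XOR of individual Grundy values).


Subtraction set: {1, 2, 3, 4, 5}
For this subtraction set, G(n) = n mod 6 (period = max + 1 = 6).
Pile 1 (size 34): G(34) = 34 mod 6 = 4
Pile 2 (size 48): G(48) = 48 mod 6 = 0
Total Grundy value = XOR of all: 4 XOR 0 = 4

4


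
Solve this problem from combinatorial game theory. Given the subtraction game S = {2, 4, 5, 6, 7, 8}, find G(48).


The subtraction set is S = {2, 4, 5, 6, 7, 8}.
G(k) = mex{ G(k - s) : s in S, s <= k }. We compute iteratively: G(0) = 0.
G(1) = mex({}) = 0
G(2) = mex({0}) = 1
G(3) = mex({0}) = 1
G(4) = mex({0, 1}) = 2
G(5) = mex({0, 1}) = 2
G(6) = mex({0, 1, 2}) = 3
G(7) = mex({0, 1, 2}) = 3
G(8) = mex({0, 1, 2, 3}) = 4
G(9) = mex({0, 1, 2, 3}) = 4
G(10) = mex({1, 2, 3, 4}) = 0
G(11) = mex({1, 2, 3, 4}) = 0
G(12) = mex({0, 2, 3, 4}) = 1
G(13) = mex({0, 2, 3, 4}) = 1
G(14) = mex({0, 1, 3, 4}) = 2
G(15) = mex({0, 1, 3, 4}) = 2
G(16) = mex({0, 1, 2, 4}) = 3
G(17) = mex({0, 1, 2, 4}) = 3
Observe that G(10)..G(17) = 0, 0, 1, 1, 2, 2, 3, 3 repeats G(0)..G(7) = 0, 0, 1, 1, 2, 2, 3, 3.
For k >= max(S) = 8, G(k) is determined by the previous 8 values G(k-8)..G(k-1); a window of 8 consecutive values has recurred shifted by 10, so by induction G(k + 10) = G(k) for all k >= 0: the sequence is periodic from the start with period 10.
One period: G(0..9) = 0, 0, 1, 1, 2, 2, 3, 3, 4, 4.
48 mod 10 = 8, so G(48) = G(8) = 4.

4


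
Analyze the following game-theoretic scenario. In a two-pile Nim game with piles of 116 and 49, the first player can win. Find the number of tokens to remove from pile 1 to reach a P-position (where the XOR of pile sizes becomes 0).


Piles: 116 and 49
Current XOR: 116 XOR 49 = 69 (non-zero, so this is an N-position).
To make the XOR zero, we need to find a move that balances the piles.
For pile 1 (size 116): target = 116 XOR 69 = 49
We reduce pile 1 from 116 to 49.
Tokens removed: 116 - 49 = 67
Verification: 49 XOR 49 = 0

67


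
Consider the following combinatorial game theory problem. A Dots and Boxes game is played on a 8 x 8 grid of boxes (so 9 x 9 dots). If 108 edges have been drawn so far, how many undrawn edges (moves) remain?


Grid: 8 x 8 boxes, i.e. 9 rows and 9 columns of dots.
Horizontal edges: (rows + 1) * cols = 9 * 8 = 72
Vertical edges: rows * (cols + 1) = 8 * 9 = 72
Total edges: 72 + 72 = 144
Edges drawn: 108
Remaining: 144 - 108 = 36

36


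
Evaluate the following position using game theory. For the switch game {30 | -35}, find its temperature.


The game is {30 | -35}, a switch {a | b} with numbers a > b.
Cooling {a | b} by t gives {a - t | b + t}, which stops being hot when a - t = b + t, i.e. at t = (a - b)/2. So the temperature of a switch is (a - b)/2.
Temperature = (Left option - Right option) / 2
= (30 - (-35)) / 2
= 65 / 2
= 65/2

65/2


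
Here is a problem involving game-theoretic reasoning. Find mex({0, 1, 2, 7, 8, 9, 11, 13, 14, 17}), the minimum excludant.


Set = {0, 1, 2, 7, 8, 9, 11, 13, 14, 17}
0 is in the set.
1 is in the set.
2 is in the set.
3 is NOT in the set. This is the mex.
mex = 3

3


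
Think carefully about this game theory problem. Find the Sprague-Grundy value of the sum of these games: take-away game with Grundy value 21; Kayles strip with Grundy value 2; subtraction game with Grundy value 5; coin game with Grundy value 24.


By the Sprague-Grundy theorem, the Grundy value of a sum of games is the XOR of individual Grundy values.
take-away game: Grundy value = 21. Running XOR: 0 XOR 21 = 21
Kayles strip: Grundy value = 2. Running XOR: 21 XOR 2 = 23
subtraction game: Grundy value = 5. Running XOR: 23 XOR 5 = 18
coin game: Grundy value = 24. Running XOR: 18 XOR 24 = 10
The combined Grundy value is 10.

10


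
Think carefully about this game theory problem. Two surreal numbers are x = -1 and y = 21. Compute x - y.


x = -1, y = 21
x - y = -1 - 21 = -22

-22


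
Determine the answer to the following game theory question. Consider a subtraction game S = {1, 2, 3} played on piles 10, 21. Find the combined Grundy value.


Subtraction set: {1, 2, 3}
For this subtraction set, G(n) = n mod 4 (period = max + 1 = 4).
Pile 1 (size 10): G(10) = 10 mod 4 = 2
Pile 2 (size 21): G(21) = 21 mod 4 = 1
Total Grundy value = XOR of all: 2 XOR 1 = 3

3


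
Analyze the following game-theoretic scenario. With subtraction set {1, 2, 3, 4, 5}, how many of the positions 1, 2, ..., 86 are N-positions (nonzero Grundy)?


Subtraction set S = {1, 2, 3, 4, 5}, so G(n) = n mod 6.
G(n) = 0 when n is a multiple of 6.
Multiples of 6 in [1, 86]: 14
N-positions (nonzero Grundy) = 86 - 14 = 72

72


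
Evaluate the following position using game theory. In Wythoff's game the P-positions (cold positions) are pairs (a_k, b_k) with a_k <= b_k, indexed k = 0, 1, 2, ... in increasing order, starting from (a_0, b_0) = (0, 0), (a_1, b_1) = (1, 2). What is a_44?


By Wythoff's theorem, a_k = floor(k * phi) and b_k = floor(k * phi^2) = a_k + k, where phi = (1 + sqrt(5))/2 is the golden ratio.
phi = (1 + sqrt(5))/2 = 1.618034
k = 44
k * phi = 44 * 1.618034 = 71.193496
a_44 = floor(k * phi) = 71

71


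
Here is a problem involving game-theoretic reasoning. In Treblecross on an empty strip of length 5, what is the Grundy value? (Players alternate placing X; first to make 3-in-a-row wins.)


Treblecross: place X on empty cells; 3-in-a-row wins.
Playing within two cells of an existing X lets the opponent win at once, so sensible play treats the cells i-2..i+2 around each X as dead. The player left with no safe cell loses, so this is a normal-play take-away game on strips of safe cells.
Placing X at cell i (0-indexed) of a strip of k safe cells leaves independent strips of sizes max(0, i-2) and max(0, k-i-3). Hence G(k) = mex{ G(max(0,i-2)) XOR G(max(0,k-i-3)) : 0 <= i < k }, with G(0) = 0.
G(1): splits (0,0):0^0=0 -> mex({0}) = 1
G(2): splits (0,0):0^0=0 -> mex({0}) = 1
G(3): splits (0,0):0^0=0 -> mex({0}) = 1
G(4): splits (0,1):0^1=1 (0,0):0^0=0 -> mex({0, 1}) = 2
G(5): splits (0,2):0^1=1 (0,1):0^1=1 (0,0):0^0=0 -> mex({0, 1}) = 2
Therefore G(5) = 2.

2


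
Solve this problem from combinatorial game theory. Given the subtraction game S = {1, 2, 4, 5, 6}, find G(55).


The subtraction set is S = {1, 2, 4, 5, 6}.
G(k) = mex{ G(k - s) : s in S, s <= k }. We compute iteratively: G(0) = 0.
G(1) = mex({0}) = 1
G(2) = mex({0, 1}) = 2
G(3) = mex({1, 2}) = 0
G(4) = mex({0, 2}) = 1
G(5) = mex({0, 1}) = 2
G(6) = mex({0, 1, 2}) = 3
G(7) = mex({0, 1, 2, 3}) = 4
G(8) = mex({0, 1, 2, 3, 4}) = 5
G(9) = mex({0, 1, 2, 4, 5}) = 3
G(10) = mex({1, 2, 3, 5}) = 0
G(11) = mex({0, 2, 3, 4}) = 1
G(12) = mex({0, 1, 3, 4, 5}) = 2
G(13) = mex({1, 2, 3, 4, 5}) = 0
G(14) = mex({0, 2, 3, 5}) = 1
G(15) = mex({0, 1, 3}) = 2
Observe that G(10)..G(15) = 0, 1, 2, 0, 1, 2 repeats G(0)..G(5) = 0, 1, 2, 0, 1, 2.
For k >= max(S) = 6, G(k) is determined by the previous 6 values G(k-6)..G(k-1); a window of 6 consecutive values has recurred shifted by 10, so by induction G(k + 10) = G(k) for all k >= 0: the sequence is periodic from the start with period 10.
One period: G(0..9) = 0, 1, 2, 0, 1, 2, 3, 4, 5, 3.
55 mod 10 = 5, so G(55) = G(5) = 2.

2


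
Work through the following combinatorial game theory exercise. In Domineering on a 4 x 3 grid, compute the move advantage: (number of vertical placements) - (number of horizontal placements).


Board is 4 x 3 (rows x cols).
Left (vertical) placements: (rows-1) * cols = 3 * 3 = 9
Right (horizontal) placements: rows * (cols-1) = 4 * 2 = 8
Advantage = Left - Right = 9 - 8 = 1

1


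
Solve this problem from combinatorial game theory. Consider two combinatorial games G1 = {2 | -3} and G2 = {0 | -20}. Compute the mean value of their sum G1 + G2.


G1 = {2 | -3}, G2 = {0 | -20}
Each is a switch {a | b} with numbers a > b; its mean value is (a + b)/2, and mean value is additive over game sums: m(G1 + G2) = m(G1) + m(G2).
Mean of G1 = (2 + (-3))/2 = -1/2 = -1/2
Mean of G2 = (0 + (-20))/2 = -20/2 = -10
Mean of G1 + G2 = -1/2 + -10 = -21/2

-21/2


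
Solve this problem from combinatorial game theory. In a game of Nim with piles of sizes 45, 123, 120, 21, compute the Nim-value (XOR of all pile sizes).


We need the XOR (exclusive or) of all pile sizes.
After XOR-ing pile 1 (size 45): 0 XOR 45 = 45
After XOR-ing pile 2 (size 123): 45 XOR 123 = 86
After XOR-ing pile 3 (size 120): 86 XOR 120 = 46
After XOR-ing pile 4 (size 21): 46 XOR 21 = 59
The Nim-value of this position is 59.

59


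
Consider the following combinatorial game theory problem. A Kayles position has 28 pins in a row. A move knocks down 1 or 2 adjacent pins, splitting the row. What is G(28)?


Kayles: a move removes 1 or 2 adjacent pins from a contiguous row.
Removing pins from a row of k leaves two independent rows (a, b) with a + b = k - 1 (one pin) or a + b = k - 2 (two pins); an end removal gives a = 0.
By Sprague-Grundy, G(k) = mex{ G(a) XOR G(b) } over all these splits. G(0) = 0.
G(1): splits (0,0):0^0=0 -> mex({0}) = 1
G(2): splits (0,1):0^1=1 (0,0):0^0=0 -> mex({0, 1}) = 2
G(3): splits (0,2):0^2=2 (1,1):1^1=0 (0,1):0^1=1 -> mex({0, 1, 2}) = 3
G(4): splits (0,3):0^3=3 (1,2):1^2=3 (0,2):0^2=2 (1,1):1^1=0 -> mex({0, 2, 3}) = 1
G(5): splits (0,4):0^1=1 (1,3):1^3=2 (2,2):2^2=0 (0,3):0^3=3 (1,2):1^2=3 -> mex({0, 1, 2, 3}) = 4
G(6) = mex({0, 1, 2, 4}) = 3
G(7) = mex({0, 1, 3, 4, 5}) = 2
G(8) = mex({0, 2, 3, 5, 6}) = 1
G(9) = mex({0, 1, 2, 3, 6, 7}) = 4
G(10) = mex({0, 1, 3, 4, 5, 7}) = 2
G(11) = mex({0, 1, 2, 3, 4, 5}) = 6
G(12) = mex({0, 1, 2, 3, 5, 6, 7}) = 4
G(13) = mex({0, 2, 3, 4, 6, 7}) = 1
G(14) = mex({0, 1, 4, 5, 6, 7}) = 2
G(15) = mex({0, 1, 2, 3, 4, 5, 6}) = 7
G(16) = mex({0, 2, 3, 5, 6, 7}) = 1
G(17) = mex({0, 1, 2, 3, 5, 6, 7}) = 4
G(18) = mex({0, 1, 2, 4, 5, 6}) = 3
G(19) = mex({0, 1, 3, 4, 5, 7}) = 2
G(20) = mex({0, 2, 3, 4, 5, 6, 7}) = 1
G(21) = mex({0, 1, 2, 3, 5, 6, 7}) = 4
G(22) = mex({0, 1, 2, 3, 4, 5, 7}) = 6
G(23) = mex({0, 1, 2, 3, 4, 5, 6}) = 7
G(24) = mex({0, 1, 2, 3, 5, 6, 7}) = 4
G(25) = mex({0, 2, 3, 4, 6, 7}) = 1
G(26) = mex({0, 1, 3, 4, 5, 6, 7}) = 2
G(27) = mex({0, 1, 2, 3, 4, 5, 6, 7}) = 8
G(28) = mex({0, 1, 2, 3, 4, 6, 7, 8}) = 5
Therefore G(28) = 5.

5
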